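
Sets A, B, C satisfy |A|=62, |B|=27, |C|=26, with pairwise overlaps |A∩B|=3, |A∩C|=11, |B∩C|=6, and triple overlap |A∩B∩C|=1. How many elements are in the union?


|A∪B∪C| = |A|+|B|+|C| - |A∩B|-|A∩C|-|B∩C| + |A∩B∩C|
= 62+27+26 - 3-11-6 + 1
= 115 - 20 + 1
= 96

|A ∪ B ∪ C| = 96


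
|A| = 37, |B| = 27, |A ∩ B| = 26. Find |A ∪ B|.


|A ∪ B| = |A| + |B| - |A ∩ B|
= 37 + 27 - 26
= 38

|A ∪ B| = 38


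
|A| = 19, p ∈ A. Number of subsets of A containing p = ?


Subsets of A containing p correspond to subsets of A \ {p}, which has 18 elements.
Count = 2^(n-1) = 2^18
= 262144

Number of subsets containing p = 262144


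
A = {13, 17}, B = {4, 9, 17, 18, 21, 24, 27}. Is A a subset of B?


A ⊆ B means every element of A is in B.
Elements in A not in B: {13}
So A ⊄ B.

No, A ⊄ B


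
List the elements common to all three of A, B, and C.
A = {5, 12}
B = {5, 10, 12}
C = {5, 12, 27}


A ∩ B = {5, 12}
(A ∩ B) ∩ C = {5, 12}

A ∩ B ∩ C = {5, 12}


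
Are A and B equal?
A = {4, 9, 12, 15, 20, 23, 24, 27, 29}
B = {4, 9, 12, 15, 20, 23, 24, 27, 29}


Two sets are equal iff they have exactly the same elements.
A = {4, 9, 12, 15, 20, 23, 24, 27, 29}
B = {4, 9, 12, 15, 20, 23, 24, 27, 29}
Same elements → A = B

Yes, A = B


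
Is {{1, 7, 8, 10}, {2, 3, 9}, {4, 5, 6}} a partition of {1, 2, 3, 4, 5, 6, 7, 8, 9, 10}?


A partition requires: (1) non-empty parts, (2) pairwise disjoint, (3) union = U
Parts: {1, 7, 8, 10}, {2, 3, 9}, {4, 5, 6}
Union of parts: {1, 2, 3, 4, 5, 6, 7, 8, 9, 10}
U = {1, 2, 3, 4, 5, 6, 7, 8, 9, 10}
All non-empty? True
Pairwise disjoint? True
Covers U? True

Yes, valid partition


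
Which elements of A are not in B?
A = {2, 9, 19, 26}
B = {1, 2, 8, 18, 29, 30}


A \ B = elements in A but not in B
A = {2, 9, 19, 26}
B = {1, 2, 8, 18, 29, 30}
Remove from A any elements in B
A \ B = {9, 19, 26}

A \ B = {9, 19, 26}


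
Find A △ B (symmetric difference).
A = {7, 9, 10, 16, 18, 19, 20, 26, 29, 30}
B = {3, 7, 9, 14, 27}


A △ B = (A \ B) ∪ (B \ A) = elements in exactly one of A or B
A \ B = {10, 16, 18, 19, 20, 26, 29, 30}
B \ A = {3, 14, 27}
A △ B = {3, 10, 14, 16, 18, 19, 20, 26, 27, 29, 30}

A △ B = {3, 10, 14, 16, 18, 19, 20, 26, 27, 29, 30}


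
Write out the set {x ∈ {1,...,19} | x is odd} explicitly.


Checking each candidate:
Condition: odd numbers in {1,...,19}
Result = {1, 3, 5, 7, 9, 11, 13, 15, 17, 19}

{1, 3, 5, 7, 9, 11, 13, 15, 17, 19}


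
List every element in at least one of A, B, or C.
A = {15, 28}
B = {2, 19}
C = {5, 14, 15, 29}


A ∪ B = {2, 15, 19, 28}
(A ∪ B) ∪ C = {2, 5, 14, 15, 19, 28, 29}

A ∪ B ∪ C = {2, 5, 14, 15, 19, 28, 29}


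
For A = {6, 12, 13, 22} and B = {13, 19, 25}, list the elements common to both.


A ∩ B = elements in both A and B
A = {6, 12, 13, 22}
B = {13, 19, 25}
A ∩ B = {13}

A ∩ B = {13}


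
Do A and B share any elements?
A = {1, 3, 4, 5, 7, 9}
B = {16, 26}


Disjoint means A ∩ B = ∅.
A ∩ B = ∅
A ∩ B = ∅, so A and B are disjoint.

No — A and B share no elements (A ∩ B = ∅), so they are disjoint


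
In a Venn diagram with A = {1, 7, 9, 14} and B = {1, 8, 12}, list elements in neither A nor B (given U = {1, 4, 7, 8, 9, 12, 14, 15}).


A = {1, 7, 9, 14}
B = {1, 8, 12}
Region: in neither A nor B (given U = {1, 4, 7, 8, 9, 12, 14, 15})
Elements: {4, 15}

Elements in neither A nor B (given U = {1, 4, 7, 8, 9, 12, 14, 15}): {4, 15}


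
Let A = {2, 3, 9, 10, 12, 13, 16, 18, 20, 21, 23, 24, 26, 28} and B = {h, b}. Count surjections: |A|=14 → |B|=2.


n = |A| = 14, k = |B| = 2. Surjections via inclusion-exclusion:
S(n,k) = Σ(-1)^i × C(k,i) × (k-i)^n, i=0 to k
i=0: (-1)^0×C(2,0)×2^14 = 16384
i=1: (-1)^1×C(2,1)×1^14 = -2
i=2: (-1)^2×C(2,2)×0^14 = 0
Total = 16382

Number of surjections = 16382


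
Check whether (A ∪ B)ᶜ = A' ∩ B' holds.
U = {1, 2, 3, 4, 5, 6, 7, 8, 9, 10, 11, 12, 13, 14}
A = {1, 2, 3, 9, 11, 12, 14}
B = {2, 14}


LHS: A ∪ B = {1, 2, 3, 9, 11, 12, 14}
(A ∪ B)' = U \ (A ∪ B) = {4, 5, 6, 7, 8, 10, 13}
A' = {4, 5, 6, 7, 8, 10, 13}, B' = {1, 3, 4, 5, 6, 7, 8, 9, 10, 11, 12, 13}
Claimed RHS: A' ∩ B' = {4, 5, 6, 7, 8, 10, 13}
Identity is VALID: LHS = RHS = {4, 5, 6, 7, 8, 10, 13} ✓

Identity is valid. (A ∪ B)' = A' ∩ B' = {4, 5, 6, 7, 8, 10, 13}


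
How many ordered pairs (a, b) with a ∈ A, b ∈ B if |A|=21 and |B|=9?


|A × B| = |A| × |B|
= 21 × 9
= 189

|A × B| = 189


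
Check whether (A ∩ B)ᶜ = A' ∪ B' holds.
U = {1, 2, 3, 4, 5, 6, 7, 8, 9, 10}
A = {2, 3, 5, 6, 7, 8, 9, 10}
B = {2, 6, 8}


LHS: A ∩ B = {2, 6, 8}
(A ∩ B)' = U \ (A ∩ B) = {1, 3, 4, 5, 7, 9, 10}
A' = {1, 4}, B' = {1, 3, 4, 5, 7, 9, 10}
Claimed RHS: A' ∪ B' = {1, 3, 4, 5, 7, 9, 10}
Identity is VALID: LHS = RHS = {1, 3, 4, 5, 7, 9, 10} ✓

Identity is valid. (A ∩ B)' = A' ∪ B' = {1, 3, 4, 5, 7, 9, 10}


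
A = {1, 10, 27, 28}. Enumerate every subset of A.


|A| = 4, so |P(A)| = 2^4 = 16
Enumerate subsets by cardinality (0 to 4):
∅, {1}, {10}, {27}, {28}, {1, 10}, {1, 27}, {1, 28}, {10, 27}, {10, 28}, {27, 28}, {1, 10, 27}, {1, 10, 28}, {1, 27, 28}, {10, 27, 28}, {1, 10, 27, 28}

P(A) has 16 subsets: ∅, {1}, {10}, {27}, {28}, {1, 10}, {1, 27}, {1, 28}, {10, 27}, {10, 28}, {27, 28}, {1, 10, 27}, {1, 10, 28}, {1, 27, 28}, {10, 27, 28}, {1, 10, 27, 28}


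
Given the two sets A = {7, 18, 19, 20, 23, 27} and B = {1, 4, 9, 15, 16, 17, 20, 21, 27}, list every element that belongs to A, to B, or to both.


A ∪ B = all elements in A or B (or both)
A = {7, 18, 19, 20, 23, 27}
B = {1, 4, 9, 15, 16, 17, 20, 21, 27}
A ∪ B = {1, 4, 7, 9, 15, 16, 17, 18, 19, 20, 21, 23, 27}

A ∪ B = {1, 4, 7, 9, 15, 16, 17, 18, 19, 20, 21, 23, 27}


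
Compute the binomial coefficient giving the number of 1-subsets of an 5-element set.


C(n,k) = n! / (k!(n-k)!)
C(5,1) = 5! / (1!4!)
= 5

C(5,1) = 5


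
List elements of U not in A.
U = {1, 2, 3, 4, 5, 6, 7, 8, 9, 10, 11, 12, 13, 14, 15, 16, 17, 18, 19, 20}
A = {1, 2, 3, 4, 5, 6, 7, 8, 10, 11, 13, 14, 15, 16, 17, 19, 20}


Aᶜ = U \ A = elements in U but not in A
U = {1, 2, 3, 4, 5, 6, 7, 8, 9, 10, 11, 12, 13, 14, 15, 16, 17, 18, 19, 20}
A = {1, 2, 3, 4, 5, 6, 7, 8, 10, 11, 13, 14, 15, 16, 17, 19, 20}
Aᶜ = {9, 12, 18}

Aᶜ = {9, 12, 18}


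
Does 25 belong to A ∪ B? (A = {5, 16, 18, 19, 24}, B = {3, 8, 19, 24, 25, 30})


A = {5, 16, 18, 19, 24}, B = {3, 8, 19, 24, 25, 30}
A ∪ B = all elements in A or B
A ∪ B = {3, 5, 8, 16, 18, 19, 24, 25, 30}
Checking if 25 ∈ A ∪ B
25 is in A ∪ B → True

25 ∈ A ∪ B


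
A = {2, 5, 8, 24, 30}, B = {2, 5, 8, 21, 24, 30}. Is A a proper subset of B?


A ⊂ B requires: A ⊆ B AND A ≠ B.
A ⊆ B? Yes
A = B? No
A ⊂ B: Yes (A is a proper subset of B)

Yes, A ⊂ B


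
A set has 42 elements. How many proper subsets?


Total subsets = 2^n = 2^42 = 4398046511104
Proper subsets exclude the set itself: 2^n - 1
= 4398046511104 - 1
= 4398046511103

Number of proper subsets = 4398046511103


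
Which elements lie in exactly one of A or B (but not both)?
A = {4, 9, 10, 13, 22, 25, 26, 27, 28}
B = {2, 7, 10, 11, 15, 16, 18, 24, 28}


A △ B = (A \ B) ∪ (B \ A) = elements in exactly one of A or B
A \ B = {4, 9, 13, 22, 25, 26, 27}
B \ A = {2, 7, 11, 15, 16, 18, 24}
A △ B = {2, 4, 7, 9, 11, 13, 15, 16, 18, 22, 24, 25, 26, 27}

A △ B = {2, 4, 7, 9, 11, 13, 15, 16, 18, 22, 24, 25, 26, 27}


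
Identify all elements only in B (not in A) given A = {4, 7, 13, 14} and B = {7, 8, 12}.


A = {4, 7, 13, 14}
B = {7, 8, 12}
Region: only in B (not in A)
Elements: {8, 12}

Elements only in B (not in A): {8, 12}


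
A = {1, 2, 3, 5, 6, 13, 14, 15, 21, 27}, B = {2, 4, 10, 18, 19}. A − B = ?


A \ B = elements in A but not in B
A = {1, 2, 3, 5, 6, 13, 14, 15, 21, 27}
B = {2, 4, 10, 18, 19}
Remove from A any elements in B
A \ B = {1, 3, 5, 6, 13, 14, 15, 21, 27}

A \ B = {1, 3, 5, 6, 13, 14, 15, 21, 27}


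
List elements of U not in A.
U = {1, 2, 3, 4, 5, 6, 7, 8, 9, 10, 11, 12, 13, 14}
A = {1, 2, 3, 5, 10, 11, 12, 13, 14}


Aᶜ = U \ A = elements in U but not in A
U = {1, 2, 3, 4, 5, 6, 7, 8, 9, 10, 11, 12, 13, 14}
A = {1, 2, 3, 5, 10, 11, 12, 13, 14}
Aᶜ = {4, 6, 7, 8, 9}

Aᶜ = {4, 6, 7, 8, 9}


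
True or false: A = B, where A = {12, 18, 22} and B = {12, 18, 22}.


Two sets are equal iff they have exactly the same elements.
A = {12, 18, 22}
B = {12, 18, 22}
Same elements → A = B

Yes, A = B


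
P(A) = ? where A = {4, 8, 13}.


|A| = 3, so |P(A)| = 2^3 = 8
Enumerate subsets by cardinality (0 to 3):
∅, {4}, {8}, {13}, {4, 8}, {4, 13}, {8, 13}, {4, 8, 13}

P(A) has 8 subsets: ∅, {4}, {8}, {13}, {4, 8}, {4, 13}, {8, 13}, {4, 8, 13}


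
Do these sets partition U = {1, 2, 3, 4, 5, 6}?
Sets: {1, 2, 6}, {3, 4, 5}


A partition requires: (1) non-empty parts, (2) pairwise disjoint, (3) union = U
Parts: {1, 2, 6}, {3, 4, 5}
Union of parts: {1, 2, 3, 4, 5, 6}
U = {1, 2, 3, 4, 5, 6}
All non-empty? True
Pairwise disjoint? True
Covers U? True

Yes, valid partition


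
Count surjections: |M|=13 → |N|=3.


n = |M| = 13, k = |N| = 3. Surjections via inclusion-exclusion:
S(n,k) = Σ(-1)^i × C(k,i) × (k-i)^n, i=0 to k
i=0: (-1)^0×C(3,0)×3^13 = 1594323
i=1: (-1)^1×C(3,1)×2^13 = -24576
i=2: (-1)^2×C(3,2)×1^13 = 3
i=3: (-1)^3×C(3,3)×0^13 = 0
Total = 1569750

Number of surjections = 1569750


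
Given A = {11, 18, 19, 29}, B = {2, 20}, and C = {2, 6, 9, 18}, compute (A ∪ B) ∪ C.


A ∪ B = {2, 11, 18, 19, 20, 29}
(A ∪ B) ∪ C = {2, 6, 9, 11, 18, 19, 20, 29}

A ∪ B ∪ C = {2, 6, 9, 11, 18, 19, 20, 29}


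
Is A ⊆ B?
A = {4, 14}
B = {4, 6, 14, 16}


A ⊆ B means every element of A is in B.
All elements of A are in B.
So A ⊆ B.

Yes, A ⊆ B


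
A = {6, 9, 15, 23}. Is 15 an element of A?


A = {6, 9, 15, 23}
Checking if 15 is in A
15 is in A → True

15 ∈ A


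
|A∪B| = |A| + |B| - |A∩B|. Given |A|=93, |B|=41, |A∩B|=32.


|A ∪ B| = |A| + |B| - |A ∩ B|
= 93 + 41 - 32
= 102

|A ∪ B| = 102


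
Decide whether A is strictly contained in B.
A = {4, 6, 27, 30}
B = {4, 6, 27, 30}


A ⊂ B requires: A ⊆ B AND A ≠ B.
A ⊆ B? Yes
A = B? Yes
A = B, so A is not a PROPER subset.

No, A is not a proper subset of B


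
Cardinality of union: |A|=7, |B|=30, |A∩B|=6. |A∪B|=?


|A ∪ B| = |A| + |B| - |A ∩ B|
= 7 + 30 - 6
= 31

|A ∪ B| = 31


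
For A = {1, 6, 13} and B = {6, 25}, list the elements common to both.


A ∩ B = elements in both A and B
A = {1, 6, 13}
B = {6, 25}
A ∩ B = {6}

A ∩ B = {6}


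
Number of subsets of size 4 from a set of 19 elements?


C(n,k) = n! / (k!(n-k)!)
C(19,4) = 19! / (4!15!)
= 3876

C(19,4) = 3876


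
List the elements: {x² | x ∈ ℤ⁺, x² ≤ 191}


Checking each candidate:
Condition: positive perfect squares ≤ 191
Result = {1, 4, 9, 16, 25, 36, 49, 64, 81, 100, 121, 144, 169}

{1, 4, 9, 16, 25, 36, 49, 64, 81, 100, 121, 144, 169}


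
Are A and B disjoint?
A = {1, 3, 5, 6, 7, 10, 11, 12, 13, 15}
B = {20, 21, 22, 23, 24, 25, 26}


Disjoint means A ∩ B = ∅.
A ∩ B = ∅
A ∩ B = ∅, so A and B are disjoint.

Yes, A and B are disjoint


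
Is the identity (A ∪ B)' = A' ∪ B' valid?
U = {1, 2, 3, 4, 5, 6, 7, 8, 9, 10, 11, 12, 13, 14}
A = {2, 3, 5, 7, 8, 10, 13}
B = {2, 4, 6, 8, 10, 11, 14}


LHS: A ∪ B = {2, 3, 4, 5, 6, 7, 8, 10, 11, 13, 14}
(A ∪ B)' = U \ (A ∪ B) = {1, 9, 12}
A' = {1, 4, 6, 9, 11, 12, 14}, B' = {1, 3, 5, 7, 9, 12, 13}
Claimed RHS: A' ∪ B' = {1, 3, 4, 5, 6, 7, 9, 11, 12, 13, 14}
Identity is INVALID: LHS = {1, 9, 12} but the RHS claimed here equals {1, 3, 4, 5, 6, 7, 9, 11, 12, 13, 14}. The correct form is (A ∪ B)' = A' ∩ B'.

Identity is invalid: (A ∪ B)' = {1, 9, 12} but A' ∪ B' = {1, 3, 4, 5, 6, 7, 9, 11, 12, 13, 14}. The correct De Morgan law is (A ∪ B)' = A' ∩ B'.


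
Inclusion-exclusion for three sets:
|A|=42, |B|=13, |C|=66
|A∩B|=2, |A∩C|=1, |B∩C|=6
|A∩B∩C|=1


|A∪B∪C| = |A|+|B|+|C| - |A∩B|-|A∩C|-|B∩C| + |A∩B∩C|
= 42+13+66 - 2-1-6 + 1
= 121 - 9 + 1
= 113

|A ∪ B ∪ C| = 113


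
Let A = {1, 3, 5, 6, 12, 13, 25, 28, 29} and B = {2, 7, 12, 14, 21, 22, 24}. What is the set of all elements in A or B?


A ∪ B = all elements in A or B (or both)
A = {1, 3, 5, 6, 12, 13, 25, 28, 29}
B = {2, 7, 12, 14, 21, 22, 24}
A ∪ B = {1, 2, 3, 5, 6, 7, 12, 13, 14, 21, 22, 24, 25, 28, 29}

A ∪ B = {1, 2, 3, 5, 6, 7, 12, 13, 14, 21, 22, 24, 25, 28, 29}


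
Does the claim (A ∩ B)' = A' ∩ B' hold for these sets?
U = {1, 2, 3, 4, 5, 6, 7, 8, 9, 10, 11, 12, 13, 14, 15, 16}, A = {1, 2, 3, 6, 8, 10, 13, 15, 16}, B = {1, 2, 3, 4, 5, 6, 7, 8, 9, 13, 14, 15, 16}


LHS: A ∩ B = {1, 2, 3, 6, 8, 13, 15, 16}
(A ∩ B)' = U \ (A ∩ B) = {4, 5, 7, 9, 10, 11, 12, 14}
A' = {4, 5, 7, 9, 11, 12, 14}, B' = {10, 11, 12}
Claimed RHS: A' ∩ B' = {11, 12}
Identity is INVALID: LHS = {4, 5, 7, 9, 10, 11, 12, 14} but the RHS claimed here equals {11, 12}. The correct form is (A ∩ B)' = A' ∪ B'.

Identity is invalid: (A ∩ B)' = {4, 5, 7, 9, 10, 11, 12, 14} but A' ∩ B' = {11, 12}. The correct De Morgan law is (A ∩ B)' = A' ∪ B'.


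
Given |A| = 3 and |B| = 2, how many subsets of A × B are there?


A relation from A to B is any subset of A × B.
|A × B| = 3 × 2 = 6
# relations = 2^|A × B| = 2^6 = 64

Number of relations = 64


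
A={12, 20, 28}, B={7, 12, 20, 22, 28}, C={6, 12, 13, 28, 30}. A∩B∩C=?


A ∩ B = {12, 20, 28}
(A ∩ B) ∩ C = {12, 28}

A ∩ B ∩ C = {12, 28}


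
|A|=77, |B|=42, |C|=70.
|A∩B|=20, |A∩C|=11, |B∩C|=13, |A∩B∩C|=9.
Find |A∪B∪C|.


|A∪B∪C| = |A|+|B|+|C| - |A∩B|-|A∩C|-|B∩C| + |A∩B∩C|
= 77+42+70 - 20-11-13 + 9
= 189 - 44 + 9
= 154

|A ∪ B ∪ C| = 154


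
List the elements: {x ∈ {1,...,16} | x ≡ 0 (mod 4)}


Checking each candidate:
Condition: x in {1,...,16} with x ≡ 0 (mod 4)
Result = {4, 8, 12, 16}

{4, 8, 12, 16}


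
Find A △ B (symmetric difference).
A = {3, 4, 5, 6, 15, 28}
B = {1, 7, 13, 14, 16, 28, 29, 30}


A △ B = (A \ B) ∪ (B \ A) = elements in exactly one of A or B
A \ B = {3, 4, 5, 6, 15}
B \ A = {1, 7, 13, 14, 16, 29, 30}
A △ B = {1, 3, 4, 5, 6, 7, 13, 14, 15, 16, 29, 30}

A △ B = {1, 3, 4, 5, 6, 7, 13, 14, 15, 16, 29, 30}


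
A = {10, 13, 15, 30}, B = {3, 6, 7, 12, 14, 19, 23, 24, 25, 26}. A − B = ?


A \ B = elements in A but not in B
A = {10, 13, 15, 30}
B = {3, 6, 7, 12, 14, 19, 23, 24, 25, 26}
Remove from A any elements in B
A \ B = {10, 13, 15, 30}

A \ B = {10, 13, 15, 30}


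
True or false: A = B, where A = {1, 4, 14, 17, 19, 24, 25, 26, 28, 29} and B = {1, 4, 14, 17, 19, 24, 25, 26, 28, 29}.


Two sets are equal iff they have exactly the same elements.
A = {1, 4, 14, 17, 19, 24, 25, 26, 28, 29}
B = {1, 4, 14, 17, 19, 24, 25, 26, 28, 29}
Same elements → A = B

Yes, A = B


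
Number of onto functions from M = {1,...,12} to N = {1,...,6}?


n = |M| = 12, k = |N| = 6. Surjections via inclusion-exclusion:
S(n,k) = Σ(-1)^i × C(k,i) × (k-i)^n, i=0 to k
i=0: (-1)^0×C(6,0)×6^12 = 2176782336
i=1: (-1)^1×C(6,1)×5^12 = -1464843750
i=2: (-1)^2×C(6,2)×4^12 = 251658240
i=3: (-1)^3×C(6,3)×3^12 = -10628820
i=4: (-1)^4×C(6,4)×2^12 = 61440
i=5: (-1)^5×C(6,5)×1^12 = -6
i=6: (-1)^6×C(6,6)×0^12 = 0
Total = 953029440

Number of surjections = 953029440


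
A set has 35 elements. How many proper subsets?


Total subsets = 2^n = 2^35 = 34359738368
Proper subsets exclude the set itself: 2^n - 1
= 34359738368 - 1
= 34359738367

Number of proper subsets = 34359738367


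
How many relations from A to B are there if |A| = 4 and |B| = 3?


A relation from A to B is any subset of A × B.
|A × B| = 4 × 3 = 12
# relations = 2^|A × B| = 2^12 = 4096

Number of relations = 4096


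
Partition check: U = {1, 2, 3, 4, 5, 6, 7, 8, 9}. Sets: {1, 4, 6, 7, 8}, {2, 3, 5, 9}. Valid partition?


A partition requires: (1) non-empty parts, (2) pairwise disjoint, (3) union = U
Parts: {1, 4, 6, 7, 8}, {2, 3, 5, 9}
Union of parts: {1, 2, 3, 4, 5, 6, 7, 8, 9}
U = {1, 2, 3, 4, 5, 6, 7, 8, 9}
All non-empty? True
Pairwise disjoint? True
Covers U? True

Yes, valid partition


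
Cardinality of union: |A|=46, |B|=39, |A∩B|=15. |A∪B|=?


|A ∪ B| = |A| + |B| - |A ∩ B|
= 46 + 39 - 15
= 70

|A ∪ B| = 70


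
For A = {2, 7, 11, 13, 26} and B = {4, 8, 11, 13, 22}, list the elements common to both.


A ∩ B = elements in both A and B
A = {2, 7, 11, 13, 26}
B = {4, 8, 11, 13, 22}
A ∩ B = {11, 13}

A ∩ B = {11, 13}


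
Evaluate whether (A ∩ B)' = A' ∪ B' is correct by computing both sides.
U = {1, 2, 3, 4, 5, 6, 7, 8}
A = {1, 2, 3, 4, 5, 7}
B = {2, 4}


LHS: A ∩ B = {2, 4}
(A ∩ B)' = U \ (A ∩ B) = {1, 3, 5, 6, 7, 8}
A' = {6, 8}, B' = {1, 3, 5, 6, 7, 8}
Claimed RHS: A' ∪ B' = {1, 3, 5, 6, 7, 8}
Identity is VALID: LHS = RHS = {1, 3, 5, 6, 7, 8} ✓

Identity is valid. (A ∩ B)' = A' ∪ B' = {1, 3, 5, 6, 7, 8}


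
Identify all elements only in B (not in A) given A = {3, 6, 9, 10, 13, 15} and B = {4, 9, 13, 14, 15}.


A = {3, 6, 9, 10, 13, 15}
B = {4, 9, 13, 14, 15}
Region: only in B (not in A)
Elements: {4, 14}

Elements only in B (not in A): {4, 14}


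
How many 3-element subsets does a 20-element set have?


C(n,k) = n! / (k!(n-k)!)
C(20,3) = 20! / (3!17!)
= 1140

C(20,3) = 1140


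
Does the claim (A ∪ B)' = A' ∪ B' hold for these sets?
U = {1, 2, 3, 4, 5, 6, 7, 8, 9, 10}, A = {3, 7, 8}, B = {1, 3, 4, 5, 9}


LHS: A ∪ B = {1, 3, 4, 5, 7, 8, 9}
(A ∪ B)' = U \ (A ∪ B) = {2, 6, 10}
A' = {1, 2, 4, 5, 6, 9, 10}, B' = {2, 6, 7, 8, 10}
Claimed RHS: A' ∪ B' = {1, 2, 4, 5, 6, 7, 8, 9, 10}
Identity is INVALID: LHS = {2, 6, 10} but the RHS claimed here equals {1, 2, 4, 5, 6, 7, 8, 9, 10}. The correct form is (A ∪ B)' = A' ∩ B'.

Identity is invalid: (A ∪ B)' = {2, 6, 10} but A' ∪ B' = {1, 2, 4, 5, 6, 7, 8, 9, 10}. The correct De Morgan law is (A ∪ B)' = A' ∩ B'.


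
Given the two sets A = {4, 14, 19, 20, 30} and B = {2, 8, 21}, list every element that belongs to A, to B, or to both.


A ∪ B = all elements in A or B (or both)
A = {4, 14, 19, 20, 30}
B = {2, 8, 21}
A ∪ B = {2, 4, 8, 14, 19, 20, 21, 30}

A ∪ B = {2, 4, 8, 14, 19, 20, 21, 30}


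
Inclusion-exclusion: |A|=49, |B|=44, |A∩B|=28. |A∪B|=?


|A ∪ B| = |A| + |B| - |A ∩ B|
= 49 + 44 - 28
= 65

|A ∪ B| = 65


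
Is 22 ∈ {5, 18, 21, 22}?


A = {5, 18, 21, 22}
Checking if 22 is in A
22 is in A → True

22 ∈ A


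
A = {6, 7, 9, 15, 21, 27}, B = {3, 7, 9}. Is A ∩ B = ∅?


Disjoint means A ∩ B = ∅.
A ∩ B = {7, 9}
A ∩ B ≠ ∅, so A and B are NOT disjoint.

No, A and B are not disjoint (A ∩ B = {7, 9})


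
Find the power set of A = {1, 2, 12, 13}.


|A| = 4, so |P(A)| = 2^4 = 16
Enumerate subsets by cardinality (0 to 4):
∅, {1}, {2}, {12}, {13}, {1, 2}, {1, 12}, {1, 13}, {2, 12}, {2, 13}, {12, 13}, {1, 2, 12}, {1, 2, 13}, {1, 12, 13}, {2, 12, 13}, {1, 2, 12, 13}

P(A) has 16 subsets: ∅, {1}, {2}, {12}, {13}, {1, 2}, {1, 12}, {1, 13}, {2, 12}, {2, 13}, {12, 13}, {1, 2, 12}, {1, 2, 13}, {1, 12, 13}, {2, 12, 13}, {1, 2, 12, 13}


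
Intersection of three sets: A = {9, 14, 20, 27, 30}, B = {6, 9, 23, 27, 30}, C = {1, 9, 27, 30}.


A ∩ B = {9, 27, 30}
(A ∩ B) ∩ C = {9, 27, 30}

A ∩ B ∩ C = {9, 27, 30}


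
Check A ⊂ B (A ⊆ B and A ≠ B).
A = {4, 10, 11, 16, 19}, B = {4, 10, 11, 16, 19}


A ⊂ B requires: A ⊆ B AND A ≠ B.
A ⊆ B? Yes
A = B? Yes
A = B, so A is not a PROPER subset.

No, A is not a proper subset of B


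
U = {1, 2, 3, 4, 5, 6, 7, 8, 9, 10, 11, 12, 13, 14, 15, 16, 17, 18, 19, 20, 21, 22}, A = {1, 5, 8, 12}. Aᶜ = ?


Aᶜ = U \ A = elements in U but not in A
U = {1, 2, 3, 4, 5, 6, 7, 8, 9, 10, 11, 12, 13, 14, 15, 16, 17, 18, 19, 20, 21, 22}
A = {1, 5, 8, 12}
Aᶜ = {2, 3, 4, 6, 7, 9, 10, 11, 13, 14, 15, 16, 17, 18, 19, 20, 21, 22}

Aᶜ = {2, 3, 4, 6, 7, 9, 10, 11, 13, 14, 15, 16, 17, 18, 19, 20, 21, 22}


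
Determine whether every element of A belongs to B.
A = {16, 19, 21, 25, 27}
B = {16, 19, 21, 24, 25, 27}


A ⊆ B means every element of A is in B.
All elements of A are in B.
So A ⊆ B.

Yes, A ⊆ B


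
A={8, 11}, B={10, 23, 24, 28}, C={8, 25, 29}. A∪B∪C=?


A ∪ B = {8, 10, 11, 23, 24, 28}
(A ∪ B) ∪ C = {8, 10, 11, 23, 24, 25, 28, 29}

A ∪ B ∪ C = {8, 10, 11, 23, 24, 25, 28, 29}


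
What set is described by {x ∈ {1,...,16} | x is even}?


Checking each candidate:
Condition: even numbers in {1,...,16}
Result = {2, 4, 6, 8, 10, 12, 14, 16}

{2, 4, 6, 8, 10, 12, 14, 16}


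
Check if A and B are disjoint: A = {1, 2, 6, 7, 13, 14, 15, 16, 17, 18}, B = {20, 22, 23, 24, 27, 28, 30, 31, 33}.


Disjoint means A ∩ B = ∅.
A ∩ B = ∅
A ∩ B = ∅, so A and B are disjoint.

Yes, A and B are disjoint


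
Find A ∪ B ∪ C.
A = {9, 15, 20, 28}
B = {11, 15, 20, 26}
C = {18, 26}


A ∪ B = {9, 11, 15, 20, 26, 28}
(A ∪ B) ∪ C = {9, 11, 15, 18, 20, 26, 28}

A ∪ B ∪ C = {9, 11, 15, 18, 20, 26, 28}


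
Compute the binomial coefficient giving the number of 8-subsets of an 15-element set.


C(n,k) = n! / (k!(n-k)!)
C(15,8) = 15! / (8!7!)
= 6435

C(15,8) = 6435


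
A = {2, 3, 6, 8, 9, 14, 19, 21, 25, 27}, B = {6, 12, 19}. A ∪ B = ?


A ∪ B = all elements in A or B (or both)
A = {2, 3, 6, 8, 9, 14, 19, 21, 25, 27}
B = {6, 12, 19}
A ∪ B = {2, 3, 6, 8, 9, 12, 14, 19, 21, 25, 27}

A ∪ B = {2, 3, 6, 8, 9, 12, 14, 19, 21, 25, 27}


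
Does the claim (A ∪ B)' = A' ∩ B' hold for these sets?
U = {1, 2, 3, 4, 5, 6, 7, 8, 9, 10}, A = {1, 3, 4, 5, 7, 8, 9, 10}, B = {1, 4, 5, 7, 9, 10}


LHS: A ∪ B = {1, 3, 4, 5, 7, 8, 9, 10}
(A ∪ B)' = U \ (A ∪ B) = {2, 6}
A' = {2, 6}, B' = {2, 3, 6, 8}
Claimed RHS: A' ∩ B' = {2, 6}
Identity is VALID: LHS = RHS = {2, 6} ✓

Identity is valid. (A ∪ B)' = A' ∩ B' = {2, 6}


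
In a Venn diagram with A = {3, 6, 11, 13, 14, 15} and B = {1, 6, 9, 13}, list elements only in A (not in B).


A = {3, 6, 11, 13, 14, 15}
B = {1, 6, 9, 13}
Region: only in A (not in B)
Elements: {3, 11, 14, 15}

Elements only in A (not in B): {3, 11, 14, 15}


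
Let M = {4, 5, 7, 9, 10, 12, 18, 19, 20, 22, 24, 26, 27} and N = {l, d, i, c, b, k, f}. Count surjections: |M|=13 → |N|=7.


n = |M| = 13, k = |N| = 7. Surjections via inclusion-exclusion:
S(n,k) = Σ(-1)^i × C(k,i) × (k-i)^n, i=0 to k
i=0: (-1)^0×C(7,0)×7^13 = 96889010407
i=1: (-1)^1×C(7,1)×6^13 = -91424858112
i=2: (-1)^2×C(7,2)×5^13 = 25634765625
i=3: (-1)^3×C(7,3)×4^13 = -2348810240
i=4: (-1)^4×C(7,4)×3^13 = 55801305
i=5: (-1)^5×C(7,5)×2^13 = -172032
i=6: (-1)^6×C(7,6)×1^13 = 7
i=7: (-1)^7×C(7,7)×0^13 = 0
Total = 28805736960

Number of surjections = 28805736960


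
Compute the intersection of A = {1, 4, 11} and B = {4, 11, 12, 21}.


A ∩ B = elements in both A and B
A = {1, 4, 11}
B = {4, 11, 12, 21}
A ∩ B = {4, 11}

A ∩ B = {4, 11}


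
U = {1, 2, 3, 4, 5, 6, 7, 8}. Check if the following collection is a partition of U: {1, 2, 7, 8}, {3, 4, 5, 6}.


A partition requires: (1) non-empty parts, (2) pairwise disjoint, (3) union = U
Parts: {1, 2, 7, 8}, {3, 4, 5, 6}
Union of parts: {1, 2, 3, 4, 5, 6, 7, 8}
U = {1, 2, 3, 4, 5, 6, 7, 8}
All non-empty? True
Pairwise disjoint? True
Covers U? True

Yes, valid partition


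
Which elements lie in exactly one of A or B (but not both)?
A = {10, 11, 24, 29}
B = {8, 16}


A △ B = (A \ B) ∪ (B \ A) = elements in exactly one of A or B
A \ B = {10, 11, 24, 29}
B \ A = {8, 16}
A △ B = {8, 10, 11, 16, 24, 29}

A △ B = {8, 10, 11, 16, 24, 29}


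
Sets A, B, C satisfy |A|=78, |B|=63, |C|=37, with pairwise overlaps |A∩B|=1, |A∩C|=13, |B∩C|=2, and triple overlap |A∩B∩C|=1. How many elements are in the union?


|A∪B∪C| = |A|+|B|+|C| - |A∩B|-|A∩C|-|B∩C| + |A∩B∩C|
= 78+63+37 - 1-13-2 + 1
= 178 - 16 + 1
= 163

|A ∪ B ∪ C| = 163


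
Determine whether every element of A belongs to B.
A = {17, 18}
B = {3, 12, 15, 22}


A ⊆ B means every element of A is in B.
Elements in A not in B: {17, 18}
So A ⊄ B.

No, A ⊄ B


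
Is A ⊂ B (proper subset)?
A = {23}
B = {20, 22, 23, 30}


A ⊂ B requires: A ⊆ B AND A ≠ B.
A ⊆ B? Yes
A = B? No
A ⊂ B: Yes (A is a proper subset of B)

Yes, A ⊂ B


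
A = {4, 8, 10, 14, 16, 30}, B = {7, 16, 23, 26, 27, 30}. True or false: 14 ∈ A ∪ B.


A = {4, 8, 10, 14, 16, 30}, B = {7, 16, 23, 26, 27, 30}
A ∪ B = all elements in A or B
A ∪ B = {4, 7, 8, 10, 14, 16, 23, 26, 27, 30}
Checking if 14 ∈ A ∪ B
14 is in A ∪ B → True

14 ∈ A ∪ B


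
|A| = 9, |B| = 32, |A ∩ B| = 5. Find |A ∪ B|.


|A ∪ B| = |A| + |B| - |A ∩ B|
= 9 + 32 - 5
= 36

|A ∪ B| = 36


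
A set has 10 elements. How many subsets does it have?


Number of subsets = 2^n
= 2^10
= 1024

|P(A)| = 1024


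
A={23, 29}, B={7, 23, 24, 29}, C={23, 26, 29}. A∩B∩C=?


A ∩ B = {23, 29}
(A ∩ B) ∩ C = {23, 29}

A ∩ B ∩ C = {23, 29}


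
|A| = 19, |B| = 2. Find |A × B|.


|A × B| = |A| × |B|
= 19 × 2
= 38

|A × B| = 38


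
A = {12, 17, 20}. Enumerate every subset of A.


|A| = 3, so |P(A)| = 2^3 = 8
Enumerate subsets by cardinality (0 to 3):
∅, {12}, {17}, {20}, {12, 17}, {12, 20}, {17, 20}, {12, 17, 20}

P(A) has 8 subsets: ∅, {12}, {17}, {20}, {12, 17}, {12, 20}, {17, 20}, {12, 17, 20}


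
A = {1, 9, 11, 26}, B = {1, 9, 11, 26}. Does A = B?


Two sets are equal iff they have exactly the same elements.
A = {1, 9, 11, 26}
B = {1, 9, 11, 26}
Same elements → A = B

Yes, A = B


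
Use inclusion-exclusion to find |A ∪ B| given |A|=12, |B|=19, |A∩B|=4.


|A ∪ B| = |A| + |B| - |A ∩ B|
= 12 + 19 - 4
= 27

|A ∪ B| = 27


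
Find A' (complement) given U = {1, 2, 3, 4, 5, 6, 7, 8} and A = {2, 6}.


Aᶜ = U \ A = elements in U but not in A
U = {1, 2, 3, 4, 5, 6, 7, 8}
A = {2, 6}
Aᶜ = {1, 3, 4, 5, 7, 8}

Aᶜ = {1, 3, 4, 5, 7, 8}


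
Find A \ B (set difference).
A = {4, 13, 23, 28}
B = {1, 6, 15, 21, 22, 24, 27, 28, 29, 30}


A \ B = elements in A but not in B
A = {4, 13, 23, 28}
B = {1, 6, 15, 21, 22, 24, 27, 28, 29, 30}
Remove from A any elements in B
A \ B = {4, 13, 23}

A \ B = {4, 13, 23}


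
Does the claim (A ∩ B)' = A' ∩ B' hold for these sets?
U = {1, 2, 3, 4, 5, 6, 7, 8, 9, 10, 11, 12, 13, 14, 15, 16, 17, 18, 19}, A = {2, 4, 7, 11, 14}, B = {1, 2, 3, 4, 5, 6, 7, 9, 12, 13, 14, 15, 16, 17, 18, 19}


LHS: A ∩ B = {2, 4, 7, 14}
(A ∩ B)' = U \ (A ∩ B) = {1, 3, 5, 6, 8, 9, 10, 11, 12, 13, 15, 16, 17, 18, 19}
A' = {1, 3, 5, 6, 8, 9, 10, 12, 13, 15, 16, 17, 18, 19}, B' = {8, 10, 11}
Claimed RHS: A' ∩ B' = {8, 10}
Identity is INVALID: LHS = {1, 3, 5, 6, 8, 9, 10, 11, 12, 13, 15, 16, 17, 18, 19} but the RHS claimed here equals {8, 10}. The correct form is (A ∩ B)' = A' ∪ B'.

Identity is invalid: (A ∩ B)' = {1, 3, 5, 6, 8, 9, 10, 11, 12, 13, 15, 16, 17, 18, 19} but A' ∩ B' = {8, 10}. The correct De Morgan law is (A ∩ B)' = A' ∪ B'.


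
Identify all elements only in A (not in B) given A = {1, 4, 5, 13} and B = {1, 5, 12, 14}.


A = {1, 4, 5, 13}
B = {1, 5, 12, 14}
Region: only in A (not in B)
Elements: {4, 13}

Elements only in A (not in B): {4, 13}


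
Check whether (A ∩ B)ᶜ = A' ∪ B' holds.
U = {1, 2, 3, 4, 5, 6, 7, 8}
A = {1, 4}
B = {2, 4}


LHS: A ∩ B = {4}
(A ∩ B)' = U \ (A ∩ B) = {1, 2, 3, 5, 6, 7, 8}
A' = {2, 3, 5, 6, 7, 8}, B' = {1, 3, 5, 6, 7, 8}
Claimed RHS: A' ∪ B' = {1, 2, 3, 5, 6, 7, 8}
Identity is VALID: LHS = RHS = {1, 2, 3, 5, 6, 7, 8} ✓

Identity is valid. (A ∩ B)' = A' ∪ B' = {1, 2, 3, 5, 6, 7, 8}


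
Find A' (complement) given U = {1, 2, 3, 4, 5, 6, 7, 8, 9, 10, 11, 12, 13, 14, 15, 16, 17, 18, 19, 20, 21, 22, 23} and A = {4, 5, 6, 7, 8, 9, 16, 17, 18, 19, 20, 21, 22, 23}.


Aᶜ = U \ A = elements in U but not in A
U = {1, 2, 3, 4, 5, 6, 7, 8, 9, 10, 11, 12, 13, 14, 15, 16, 17, 18, 19, 20, 21, 22, 23}
A = {4, 5, 6, 7, 8, 9, 16, 17, 18, 19, 20, 21, 22, 23}
Aᶜ = {1, 2, 3, 10, 11, 12, 13, 14, 15}

Aᶜ = {1, 2, 3, 10, 11, 12, 13, 14, 15}


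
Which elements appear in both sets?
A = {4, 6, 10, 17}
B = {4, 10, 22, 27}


A ∩ B = elements in both A and B
A = {4, 6, 10, 17}
B = {4, 10, 22, 27}
A ∩ B = {4, 10}

A ∩ B = {4, 10}


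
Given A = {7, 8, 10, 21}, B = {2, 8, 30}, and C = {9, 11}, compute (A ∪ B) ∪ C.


A ∪ B = {2, 7, 8, 10, 21, 30}
(A ∪ B) ∪ C = {2, 7, 8, 9, 10, 11, 21, 30}

A ∪ B ∪ C = {2, 7, 8, 9, 10, 11, 21, 30}


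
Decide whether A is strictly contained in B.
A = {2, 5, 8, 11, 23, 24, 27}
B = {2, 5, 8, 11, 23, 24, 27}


A ⊂ B requires: A ⊆ B AND A ≠ B.
A ⊆ B? Yes
A = B? Yes
A = B, so A is not a PROPER subset.

No, A is not a proper subset of B


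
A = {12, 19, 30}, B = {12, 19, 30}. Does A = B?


Two sets are equal iff they have exactly the same elements.
A = {12, 19, 30}
B = {12, 19, 30}
Same elements → A = B

Yes, A = B


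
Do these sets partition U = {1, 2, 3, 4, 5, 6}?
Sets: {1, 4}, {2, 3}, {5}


A partition requires: (1) non-empty parts, (2) pairwise disjoint, (3) union = U
Parts: {1, 4}, {2, 3}, {5}
Union of parts: {1, 2, 3, 4, 5}
U = {1, 2, 3, 4, 5, 6}
All non-empty? True
Pairwise disjoint? True
Covers U? False

No, not a valid partition


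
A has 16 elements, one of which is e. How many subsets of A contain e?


Subsets of A containing e correspond to subsets of A \ {e}, which has 15 elements.
Count = 2^(n-1) = 2^15
= 32768

Number of subsets containing e = 32768


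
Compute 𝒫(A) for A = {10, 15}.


|A| = 2, so |P(A)| = 2^2 = 4
Enumerate subsets by cardinality (0 to 2):
∅, {10}, {15}, {10, 15}

P(A) has 4 subsets: ∅, {10}, {15}, {10, 15}


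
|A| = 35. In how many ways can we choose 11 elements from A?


C(n,k) = n! / (k!(n-k)!)
C(35,11) = 35! / (11!24!)
= 417225900

C(35,11) = 417225900


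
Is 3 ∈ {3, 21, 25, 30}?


A = {3, 21, 25, 30}
Checking if 3 is in A
3 is in A → True

3 ∈ A


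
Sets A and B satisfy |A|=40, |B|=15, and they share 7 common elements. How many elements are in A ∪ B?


|A ∪ B| = |A| + |B| - |A ∩ B|
= 40 + 15 - 7
= 48

|A ∪ B| = 48


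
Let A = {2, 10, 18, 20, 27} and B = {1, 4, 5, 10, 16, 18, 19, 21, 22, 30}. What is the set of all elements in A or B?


A ∪ B = all elements in A or B (or both)
A = {2, 10, 18, 20, 27}
B = {1, 4, 5, 10, 16, 18, 19, 21, 22, 30}
A ∪ B = {1, 2, 4, 5, 10, 16, 18, 19, 20, 21, 22, 27, 30}

A ∪ B = {1, 2, 4, 5, 10, 16, 18, 19, 20, 21, 22, 27, 30}


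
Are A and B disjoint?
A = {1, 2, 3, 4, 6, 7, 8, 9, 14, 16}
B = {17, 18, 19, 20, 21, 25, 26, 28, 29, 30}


Disjoint means A ∩ B = ∅.
A ∩ B = ∅
A ∩ B = ∅, so A and B are disjoint.

Yes, A and B are disjoint


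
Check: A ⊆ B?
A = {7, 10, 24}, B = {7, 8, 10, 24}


A ⊆ B means every element of A is in B.
All elements of A are in B.
So A ⊆ B.

Yes, A ⊆ B


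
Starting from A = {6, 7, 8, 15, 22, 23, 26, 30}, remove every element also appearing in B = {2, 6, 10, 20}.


A \ B = elements in A but not in B
A = {6, 7, 8, 15, 22, 23, 26, 30}
B = {2, 6, 10, 20}
Remove from A any elements in B
A \ B = {7, 8, 15, 22, 23, 26, 30}

A \ B = {7, 8, 15, 22, 23, 26, 30}


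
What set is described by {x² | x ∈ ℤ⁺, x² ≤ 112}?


Checking each candidate:
Condition: positive perfect squares ≤ 112
Result = {1, 4, 9, 16, 25, 36, 49, 64, 81, 100}

{1, 4, 9, 16, 25, 36, 49, 64, 81, 100}


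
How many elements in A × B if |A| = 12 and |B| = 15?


|A × B| = |A| × |B|
= 12 × 15
= 180

|A × B| = 180


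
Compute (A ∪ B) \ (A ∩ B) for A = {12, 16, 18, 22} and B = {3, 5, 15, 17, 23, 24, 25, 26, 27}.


A △ B = (A \ B) ∪ (B \ A) = elements in exactly one of A or B
A \ B = {12, 16, 18, 22}
B \ A = {3, 5, 15, 17, 23, 24, 25, 26, 27}
A △ B = {3, 5, 12, 15, 16, 17, 18, 22, 23, 24, 25, 26, 27}

A △ B = {3, 5, 12, 15, 16, 17, 18, 22, 23, 24, 25, 26, 27}


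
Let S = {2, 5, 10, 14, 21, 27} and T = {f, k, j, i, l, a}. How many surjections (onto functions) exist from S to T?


n = |S| = 6, k = |T| = 6. Surjections via inclusion-exclusion:
S(n,k) = Σ(-1)^i × C(k,i) × (k-i)^n, i=0 to k
i=0: (-1)^0×C(6,0)×6^6 = 46656
i=1: (-1)^1×C(6,1)×5^6 = -93750
i=2: (-1)^2×C(6,2)×4^6 = 61440
i=3: (-1)^3×C(6,3)×3^6 = -14580
i=4: (-1)^4×C(6,4)×2^6 = 960
i=5: (-1)^5×C(6,5)×1^6 = -6
i=6: (-1)^6×C(6,6)×0^6 = 0
Total = 720

Number of surjections = 720


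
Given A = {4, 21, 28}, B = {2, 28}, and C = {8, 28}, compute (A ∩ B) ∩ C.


A ∩ B = {28}
(A ∩ B) ∩ C = {28}

A ∩ B ∩ C = {28}


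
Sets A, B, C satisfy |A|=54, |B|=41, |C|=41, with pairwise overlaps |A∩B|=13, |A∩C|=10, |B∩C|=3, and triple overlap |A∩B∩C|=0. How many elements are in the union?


|A∪B∪C| = |A|+|B|+|C| - |A∩B|-|A∩C|-|B∩C| + |A∩B∩C|
= 54+41+41 - 13-10-3 + 0
= 136 - 26 + 0
= 110

|A ∪ B ∪ C| = 110


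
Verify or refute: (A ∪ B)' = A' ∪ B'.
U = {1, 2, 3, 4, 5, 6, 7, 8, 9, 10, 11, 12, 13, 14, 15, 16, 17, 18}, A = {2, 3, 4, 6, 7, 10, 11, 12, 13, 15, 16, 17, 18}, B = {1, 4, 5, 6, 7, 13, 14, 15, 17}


LHS: A ∪ B = {1, 2, 3, 4, 5, 6, 7, 10, 11, 12, 13, 14, 15, 16, 17, 18}
(A ∪ B)' = U \ (A ∪ B) = {8, 9}
A' = {1, 5, 8, 9, 14}, B' = {2, 3, 8, 9, 10, 11, 12, 16, 18}
Claimed RHS: A' ∪ B' = {1, 2, 3, 5, 8, 9, 10, 11, 12, 14, 16, 18}
Identity is INVALID: LHS = {8, 9} but the RHS claimed here equals {1, 2, 3, 5, 8, 9, 10, 11, 12, 14, 16, 18}. The correct form is (A ∪ B)' = A' ∩ B'.

Identity is invalid: (A ∪ B)' = {8, 9} but A' ∪ B' = {1, 2, 3, 5, 8, 9, 10, 11, 12, 14, 16, 18}. The correct De Morgan law is (A ∪ B)' = A' ∩ B'.


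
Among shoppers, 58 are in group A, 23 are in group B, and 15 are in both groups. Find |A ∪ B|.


|A ∪ B| = |A| + |B| - |A ∩ B|
= 58 + 23 - 15
= 66

|A ∪ B| = 66


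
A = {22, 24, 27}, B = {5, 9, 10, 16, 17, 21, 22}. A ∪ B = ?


A ∪ B = all elements in A or B (or both)
A = {22, 24, 27}
B = {5, 9, 10, 16, 17, 21, 22}
A ∪ B = {5, 9, 10, 16, 17, 21, 22, 24, 27}

A ∪ B = {5, 9, 10, 16, 17, 21, 22, 24, 27}


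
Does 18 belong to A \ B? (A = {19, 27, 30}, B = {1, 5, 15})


A = {19, 27, 30}, B = {1, 5, 15}
A \ B = elements in A but not in B
A \ B = {19, 27, 30}
Checking if 18 ∈ A \ B
18 is not in A \ B → False

18 ∉ A \ B


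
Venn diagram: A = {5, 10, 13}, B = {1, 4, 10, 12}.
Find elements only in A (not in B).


A = {5, 10, 13}
B = {1, 4, 10, 12}
Region: only in A (not in B)
Elements: {5, 13}

Elements only in A (not in B): {5, 13}


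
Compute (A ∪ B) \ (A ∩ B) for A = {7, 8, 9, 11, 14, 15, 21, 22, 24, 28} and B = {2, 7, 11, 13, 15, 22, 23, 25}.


A △ B = (A \ B) ∪ (B \ A) = elements in exactly one of A or B
A \ B = {8, 9, 14, 21, 24, 28}
B \ A = {2, 13, 23, 25}
A △ B = {2, 8, 9, 13, 14, 21, 23, 24, 25, 28}

A △ B = {2, 8, 9, 13, 14, 21, 23, 24, 25, 28}


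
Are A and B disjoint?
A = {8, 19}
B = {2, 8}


Disjoint means A ∩ B = ∅.
A ∩ B = {8}
A ∩ B ≠ ∅, so A and B are NOT disjoint.

No, A and B are not disjoint (A ∩ B = {8})


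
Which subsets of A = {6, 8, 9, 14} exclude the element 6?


A subset of A that omits 6 is a subset of A \ {6}, so there are 2^(n-1) = 2^3 = 8 of them.
Subsets excluding 6: ∅, {8}, {9}, {14}, {8, 9}, {8, 14}, {9, 14}, {8, 9, 14}

Subsets excluding 6 (8 total): ∅, {8}, {9}, {14}, {8, 9}, {8, 14}, {9, 14}, {8, 9, 14}


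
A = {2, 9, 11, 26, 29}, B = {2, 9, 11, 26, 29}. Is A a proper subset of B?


A ⊂ B requires: A ⊆ B AND A ≠ B.
A ⊆ B? Yes
A = B? Yes
A = B, so A is not a PROPER subset.

No, A is not a proper subset of B


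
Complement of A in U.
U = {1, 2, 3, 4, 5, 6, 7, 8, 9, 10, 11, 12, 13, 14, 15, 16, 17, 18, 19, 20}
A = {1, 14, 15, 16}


Aᶜ = U \ A = elements in U but not in A
U = {1, 2, 3, 4, 5, 6, 7, 8, 9, 10, 11, 12, 13, 14, 15, 16, 17, 18, 19, 20}
A = {1, 14, 15, 16}
Aᶜ = {2, 3, 4, 5, 6, 7, 8, 9, 10, 11, 12, 13, 17, 18, 19, 20}

Aᶜ = {2, 3, 4, 5, 6, 7, 8, 9, 10, 11, 12, 13, 17, 18, 19, 20}


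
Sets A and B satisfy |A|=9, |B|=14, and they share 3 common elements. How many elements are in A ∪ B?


|A ∪ B| = |A| + |B| - |A ∩ B|
= 9 + 14 - 3
= 20

|A ∪ B| = 20


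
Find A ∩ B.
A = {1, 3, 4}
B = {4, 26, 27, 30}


A ∩ B = elements in both A and B
A = {1, 3, 4}
B = {4, 26, 27, 30}
A ∩ B = {4}

A ∩ B = {4}


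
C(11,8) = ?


C(n,k) = n! / (k!(n-k)!)
C(11,8) = 11! / (8!3!)
= 165

C(11,8) = 165


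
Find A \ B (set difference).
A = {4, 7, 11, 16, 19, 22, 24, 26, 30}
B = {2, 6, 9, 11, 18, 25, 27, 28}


A \ B = elements in A but not in B
A = {4, 7, 11, 16, 19, 22, 24, 26, 30}
B = {2, 6, 9, 11, 18, 25, 27, 28}
Remove from A any elements in B
A \ B = {4, 7, 16, 19, 22, 24, 26, 30}

A \ B = {4, 7, 16, 19, 22, 24, 26, 30}


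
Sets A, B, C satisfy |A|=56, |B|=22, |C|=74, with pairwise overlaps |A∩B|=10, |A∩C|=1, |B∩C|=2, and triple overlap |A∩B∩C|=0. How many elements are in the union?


|A∪B∪C| = |A|+|B|+|C| - |A∩B|-|A∩C|-|B∩C| + |A∩B∩C|
= 56+22+74 - 10-1-2 + 0
= 152 - 13 + 0
= 139

|A ∪ B ∪ C| = 139


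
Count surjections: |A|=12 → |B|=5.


n = |A| = 12, k = |B| = 5. Surjections via inclusion-exclusion:
S(n,k) = Σ(-1)^i × C(k,i) × (k-i)^n, i=0 to k
i=0: (-1)^0×C(5,0)×5^12 = 244140625
i=1: (-1)^1×C(5,1)×4^12 = -83886080
i=2: (-1)^2×C(5,2)×3^12 = 5314410
i=3: (-1)^3×C(5,3)×2^12 = -40960
i=4: (-1)^4×C(5,4)×1^12 = 5
i=5: (-1)^5×C(5,5)×0^12 = 0
Total = 165528000

Number of surjections = 165528000


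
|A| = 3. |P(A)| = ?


Number of subsets = 2^n
= 2^3
= 8

|P(A)| = 8


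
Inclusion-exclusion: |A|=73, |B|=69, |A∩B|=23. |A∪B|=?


|A ∪ B| = |A| + |B| - |A ∩ B|
= 73 + 69 - 23
= 119

|A ∪ B| = 119


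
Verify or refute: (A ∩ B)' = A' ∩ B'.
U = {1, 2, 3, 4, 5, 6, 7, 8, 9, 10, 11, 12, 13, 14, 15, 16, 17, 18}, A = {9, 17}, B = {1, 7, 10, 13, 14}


LHS: A ∩ B = ∅
(A ∩ B)' = U \ (A ∩ B) = {1, 2, 3, 4, 5, 6, 7, 8, 9, 10, 11, 12, 13, 14, 15, 16, 17, 18}
A' = {1, 2, 3, 4, 5, 6, 7, 8, 10, 11, 12, 13, 14, 15, 16, 18}, B' = {2, 3, 4, 5, 6, 8, 9, 11, 12, 15, 16, 17, 18}
Claimed RHS: A' ∩ B' = {2, 3, 4, 5, 6, 8, 11, 12, 15, 16, 18}
Identity is INVALID: LHS = {1, 2, 3, 4, 5, 6, 7, 8, 9, 10, 11, 12, 13, 14, 15, 16, 17, 18} but the RHS claimed here equals {2, 3, 4, 5, 6, 8, 11, 12, 15, 16, 18}. The correct form is (A ∩ B)' = A' ∪ B'.

Identity is invalid: (A ∩ B)' = {1, 2, 3, 4, 5, 6, 7, 8, 9, 10, 11, 12, 13, 14, 15, 16, 17, 18} but A' ∩ B' = {2, 3, 4, 5, 6, 8, 11, 12, 15, 16, 18}. The correct De Morgan law is (A ∩ B)' = A' ∪ B'.


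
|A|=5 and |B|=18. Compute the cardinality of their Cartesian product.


|A × B| = |A| × |B|
= 5 × 18
= 90

|A × B| = 90


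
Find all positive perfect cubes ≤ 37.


Checking each candidate:
Condition: positive perfect cubes ≤ 37
Result = {1, 8, 27}

{1, 8, 27}


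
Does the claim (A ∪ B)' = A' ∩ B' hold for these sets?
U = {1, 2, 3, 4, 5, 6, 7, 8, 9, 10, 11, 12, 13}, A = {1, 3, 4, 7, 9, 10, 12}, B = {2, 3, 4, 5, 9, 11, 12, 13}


LHS: A ∪ B = {1, 2, 3, 4, 5, 7, 9, 10, 11, 12, 13}
(A ∪ B)' = U \ (A ∪ B) = {6, 8}
A' = {2, 5, 6, 8, 11, 13}, B' = {1, 6, 7, 8, 10}
Claimed RHS: A' ∩ B' = {6, 8}
Identity is VALID: LHS = RHS = {6, 8} ✓

Identity is valid. (A ∪ B)' = A' ∩ B' = {6, 8}


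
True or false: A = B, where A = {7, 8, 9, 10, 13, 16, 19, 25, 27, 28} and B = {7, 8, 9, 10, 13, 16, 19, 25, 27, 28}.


Two sets are equal iff they have exactly the same elements.
A = {7, 8, 9, 10, 13, 16, 19, 25, 27, 28}
B = {7, 8, 9, 10, 13, 16, 19, 25, 27, 28}
Same elements → A = B

Yes, A = B
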